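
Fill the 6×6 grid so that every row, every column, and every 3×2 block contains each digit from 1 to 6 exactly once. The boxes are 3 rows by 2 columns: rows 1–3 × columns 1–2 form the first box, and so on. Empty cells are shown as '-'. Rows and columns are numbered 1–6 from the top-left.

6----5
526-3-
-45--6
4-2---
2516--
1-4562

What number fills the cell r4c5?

r1c3 = 3 (sole candidate).
r3c1 = 3 (sole candidate).
r4c4 = 3 (sole candidate).
r4c6 = 1 (sole candidate).
r5c5 = 4 (sole candidate).
r5c6 = 3 (sole candidate).
r6c2 = 3 (sole candidate).
r1c2 = 1 (sole candidate).
r1c5 = 2 (sole candidate).
r2c6 = 4 (sole candidate).
r3c5 = 1 (sole candidate).
r4c2 = 6 (sole candidate).
r4c5 = 5: row 4 has {1,2,3,4,6}; col 5 has {1,2,3,4,6}; box has {1,2,3,4,6} → only 5 remains.

5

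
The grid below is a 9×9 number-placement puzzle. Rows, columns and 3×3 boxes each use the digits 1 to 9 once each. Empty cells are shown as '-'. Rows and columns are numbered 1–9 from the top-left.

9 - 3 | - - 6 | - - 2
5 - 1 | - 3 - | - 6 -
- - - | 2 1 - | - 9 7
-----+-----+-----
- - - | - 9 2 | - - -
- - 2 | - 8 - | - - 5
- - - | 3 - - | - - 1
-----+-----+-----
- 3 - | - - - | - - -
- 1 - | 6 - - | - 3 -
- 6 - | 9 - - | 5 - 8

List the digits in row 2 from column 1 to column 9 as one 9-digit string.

521739864

row 2, column 9 = 4: row 2 has {1,3,5,6}; col 9 has {1,2,5,7,8}; box has {2,6,7,9} → only 4 remains.
row 8, column 9 = 9: row 8 has {1,3,6}; col 9 has {1,2,4,5,7,8}; box has {3,5,8} → only 9 remains.
row 2, column 7 = 8: row 2 has {1,3,4,5,6}; col 7 has {5}; box has {2,4,6,7,9} → only 8 remains.
row 3, column 7 = 3: row 3 has {1,2,7,9}; col 7 has {5,8}; box has {2,4,6,7,8,9} → only 3 remains.
row 7, column 9 = 6: row 7 has {3}; col 9 has {1,2,4,5,7,8,9}; box has {3,5,8,9} → only 6 remains.
row 1, column 7 = 1: row 1 has {2,3,6,9}; col 7 has {3,5,8}; box has {2,3,4,6,7,8,9} → only 1 remains.
row 1, column 8 = 5: row 1 has {1,2,3,6,9}; col 8 has {3,6,9}; box has {1,2,3,4,6,7,8,9} → only 5 remains.
row 2, column 4 = 7: row 2 has {1,3,4,5,6,8}; col 4 has {2,3,6,9}; box has {1,2,3,6} → only 7 remains.
row 2, column 6 = 9: row 2 has {1,3,4,5,6,7,8}; col 6 has {2,6}; box has {1,2,3,6,7} → only 9 remains.
row 4, column 9 = 3: row 4 has {2,9}; col 9 has {1,2,4,5,6,7,8,9}; box has {1,5} → only 3 remains.
row 1, column 5 = 4: row 1 has {1,2,3,5,6,9}; col 5 has {1,3,8,9}; box has {1,2,3,6,7,9} → only 4 remains.
row 2, column 2 = 2: row 2 has {1,3,4,5,6,7,8,9}; col 2 has {1,3,6}; box has {1,3,5,9} → only 2 remains.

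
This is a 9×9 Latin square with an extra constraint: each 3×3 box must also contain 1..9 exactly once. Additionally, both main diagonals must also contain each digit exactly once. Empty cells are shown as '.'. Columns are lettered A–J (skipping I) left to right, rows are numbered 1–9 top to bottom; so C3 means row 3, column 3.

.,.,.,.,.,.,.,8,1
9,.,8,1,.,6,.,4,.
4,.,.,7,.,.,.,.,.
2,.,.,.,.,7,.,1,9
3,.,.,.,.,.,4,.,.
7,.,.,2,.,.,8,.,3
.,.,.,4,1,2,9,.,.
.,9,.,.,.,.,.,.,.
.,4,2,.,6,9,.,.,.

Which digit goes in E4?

3

J8 = 4 (hidden single in row 8).
G9 = 1 (hidden single in row 9).
A8 = 1 (hidden single in column 1).
E8 = 7 (hidden single in column 5).
C1 = 7 (hidden single in column 3).
B7 = 7 (hidden single in column 2).
G2 = 7 (hidden single in column 7).
H3 = 9 (hidden single in column 8).
F6 = 4 (hidden single in main diagonal).
J9 = 7 (hidden single in main diagonal).
E1 = 4 (hidden single in row 1).
D1 = 9 (hidden single in row 1).
C4 = 4 (hidden single in row 4).
H5 = 7 (hidden single in row 5).
C5 = 9 (hidden single in row 5).
J5 = 2 (hidden single in row 5).
J2 = 5 (sole candidate).
J3 = 6 (sole candidate).
J7 = 8 (sole candidate).
G3 = 3 (sole candidate).
G1 = 2 (sole candidate).
E6 = 9 (hidden single in row 6).
H7 = 3 (hidden single in row 7).
H9 = 5 (sole candidate).
H6 = 6 (sole candidate).
G8 = 6 (sole candidate).
H8 = 2 (sole candidate).
A9 = 8 (sole candidate).
D9 = 3 (sole candidate).
B2 = 3 (sole candidate).
E2 = 2 (sole candidate).
G4 = 5 (sole candidate).
E5 = 5 (sole candidate).
C7 = 6 (sole candidate).
A1 = 6 (sole candidate).
B1 = 5 (sole candidate).
F1 = 3 (sole candidate).
C3 = 1 (sole candidate).
E3 = 8 (sole candidate).
F3 = 5 (sole candidate).
D4 = 8 (sole candidate).
E4 = 3: row 4 has {1,2,4,5,7,8,9}; col 5 has {1,2,4,5,6,7,8,9}; box has {2,4,5,7,8,9} → only 3 remains.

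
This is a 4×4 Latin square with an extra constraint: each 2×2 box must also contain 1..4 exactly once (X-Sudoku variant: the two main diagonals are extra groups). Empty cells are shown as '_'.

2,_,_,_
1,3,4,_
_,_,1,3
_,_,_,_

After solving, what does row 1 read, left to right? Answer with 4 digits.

2431

R1C2 = 4: row 1 has {2}; col 2 has {3}; box has {1,2,3} → only 4 remains.
R1C3 = 3: row 1 has {2,4}; col 3 has {1,4}; box has {4} → only 3 remains.
R1C4 = 1: row 1 has {2,3,4}; col 4 has {3}; box has {3,4}; anti-diagonal has {4} → only 1 remains.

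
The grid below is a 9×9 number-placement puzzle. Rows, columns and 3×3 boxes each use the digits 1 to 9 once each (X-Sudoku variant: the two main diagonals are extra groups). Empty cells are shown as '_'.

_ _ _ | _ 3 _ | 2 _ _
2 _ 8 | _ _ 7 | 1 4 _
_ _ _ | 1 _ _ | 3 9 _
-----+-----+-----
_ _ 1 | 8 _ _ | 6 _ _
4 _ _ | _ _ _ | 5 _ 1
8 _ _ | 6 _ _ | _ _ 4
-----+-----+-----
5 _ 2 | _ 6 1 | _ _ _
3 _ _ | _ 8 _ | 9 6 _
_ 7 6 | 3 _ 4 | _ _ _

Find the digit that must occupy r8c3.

4

r6c7 = 7: row 6 has {4,6,8}; col 7 has {1,2,3,5,6,9}; box has {1,4,5,6} → only 7 remains.
r7c7 = 4: row 7 has {1,2,5,6}; col 7 has {1,2,3,5,6,7,9}; box has {6,9}; main diagonal has {6,8} → only 4 remains.
r8c2 = 1: row 8 has {3,6,8,9}; col 2 has {7}; box has {2,3,5,6,7}; anti-diagonal has {2,3,4,6} → only 1 remains.
r8c3 = 4: row 8 has {1,3,6,8,9}; col 3 has {1,2,6,8}; box has {1,2,3,5,6,7} → only 4 remains.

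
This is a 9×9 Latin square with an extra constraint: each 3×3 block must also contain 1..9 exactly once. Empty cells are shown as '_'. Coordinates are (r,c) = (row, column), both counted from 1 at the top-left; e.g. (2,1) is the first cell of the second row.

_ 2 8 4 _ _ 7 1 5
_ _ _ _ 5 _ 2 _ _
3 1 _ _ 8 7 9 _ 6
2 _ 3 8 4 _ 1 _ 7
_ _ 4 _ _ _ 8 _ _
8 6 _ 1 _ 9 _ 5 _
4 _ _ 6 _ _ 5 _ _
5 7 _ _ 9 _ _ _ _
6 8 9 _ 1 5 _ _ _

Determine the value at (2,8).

(1,1) = 9: row 1 has {1,2,4,5,7,8}; col 1 has {2,3,4,5,6,8}; box has {1,2,3,8} → only 9 remains.
(2,1) = 7: row 2 has {2,5}; col 1 has {2,3,4,5,6,8,9}; box has {1,2,3,8,9} → only 7 remains.
(2,2) = 4: row 2 has {2,5,7}; col 2 has {1,2,6,7,8}; box has {1,2,3,7,8,9} → only 4 remains.
(2,3) = 6: row 2 has {2,4,5,7}; col 3 has {3,4,8,9}; box has {1,2,3,4,7,8,9} → only 6 remains.
(3,3) = 5: row 3 has {1,3,6,7,8,9}; col 3 has {3,4,6,8,9}; box has {1,2,3,4,6,7,8,9} → only 5 remains.
(3,4) = 2: row 3 has {1,3,5,6,7,8,9}; col 4 has {1,4,6,8}; box has {4,5,7,8} → only 2 remains.
(3,8) = 4: row 3 has {1,2,3,5,6,7,8,9}; col 8 has {1,5}; box has {1,2,5,6,7,9} → only 4 remains.
(4,6) = 6: row 4 has {1,2,3,4,7,8}; col 6 has {5,7,9}; box has {1,4,8,9} → only 6 remains.
(4,8) = 9: row 4 has {1,2,3,4,6,7,8}; col 8 has {1,4,5}; box has {1,5,7,8} → only 9 remains.
(5,1) = 1: row 5 has {4,8}; col 1 has {2,3,4,5,6,7,8,9}; box has {2,3,4,6,8} → only 1 remains.
(6,3) = 7: row 6 has {1,5,6,8,9}; col 3 has {3,4,5,6,8,9}; box has {1,2,3,4,6,8} → only 7 remains.
(7,2) = 3: row 7 has {4,5,6}; col 2 has {1,2,4,6,7,8}; box has {4,5,6,7,8,9} → only 3 remains.
(8,4) = 3: row 8 has {5,7,9}; col 4 has {1,2,4,6,8}; box has {1,5,6,9} → only 3 remains.
(9,4) = 7: row 9 has {1,5,6,8,9}; col 4 has {1,2,3,4,6,8}; box has {1,3,5,6,9} → only 7 remains.
(1,6) = 3: row 1 has {1,2,4,5,7,8,9}; col 6 has {5,6,7,9}; box has {2,4,5,7,8} → only 3 remains.
(2,4) = 9: row 2 has {2,4,5,6,7}; col 4 has {1,2,3,4,6,7,8}; box has {2,3,4,5,7,8} → only 9 remains.
(2,6) = 1: row 2 has {2,4,5,6,7,9}; col 6 has {3,5,6,7,9}; box has {2,3,4,5,7,8,9} → only 1 remains.
(4,2) = 5: row 4 has {1,2,3,4,6,7,8,9}; col 2 has {1,2,3,4,6,7,8}; box has {1,2,3,4,6,7,8} → only 5 remains.
(5,2) = 9: row 5 has {1,4,8}; col 2 has {1,2,3,4,5,6,7,8}; box has {1,2,3,4,5,6,7,8} → only 9 remains.
(5,4) = 5: row 5 has {1,4,8,9}; col 4 has {1,2,3,4,6,7,8,9}; box has {1,4,6,8,9} → only 5 remains.
(5,6) = 2: row 5 has {1,4,5,8,9}; col 6 has {1,3,5,6,7,9}; box has {1,4,5,6,8,9} → only 2 remains.
(5,9) = 3: row 5 has {1,2,4,5,8,9}; col 9 has {5,6,7}; box has {1,5,7,8,9} → only 3 remains.
(6,5) = 3: row 6 has {1,5,6,7,8,9}; col 5 has {1,4,5,8,9}; box has {1,2,4,5,6,8,9} → only 3 remains.
(6,7) = 4: row 6 has {1,3,5,6,7,8,9}; col 7 has {1,2,5,7,8,9}; box has {1,3,5,7,8,9} → only 4 remains.
(6,9) = 2: row 6 has {1,3,4,5,6,7,8,9}; col 9 has {3,5,6,7}; box has {1,3,4,5,7,8,9} → only 2 remains.
(7,5) = 2: row 7 has {3,4,5,6}; col 5 has {1,3,4,5,8,9}; box has {1,3,5,6,7,9} → only 2 remains.
(7,6) = 8: row 7 has {2,3,4,5,6}; col 6 has {1,2,3,5,6,7,9}; box has {1,2,3,5,6,7,9} → only 8 remains.
(7,8) = 7: row 7 has {2,3,4,5,6,8}; col 8 has {1,4,5,9}; box has {5} → only 7 remains.
(8,6) = 4: row 8 has {3,5,7,9}; col 6 has {1,2,3,5,6,7,8,9}; box has {1,2,3,5,6,7,8,9} → only 4 remains.
(8,7) = 6: row 8 has {3,4,5,7,9}; col 7 has {1,2,4,5,7,8,9}; box has {5,7} → only 6 remains.
(9,7) = 3: row 9 has {1,5,6,7,8,9}; col 7 has {1,2,4,5,6,7,8,9}; box has {5,6,7} → only 3 remains.
(9,8) = 2: row 9 has {1,3,5,6,7,8,9}; col 8 has {1,4,5,7,9}; box has {3,5,6,7} → only 2 remains.
(9,9) = 4: row 9 has {1,2,3,5,6,7,8,9}; col 9 has {2,3,5,6,7}; box has {2,3,5,6,7} → only 4 remains.
(1,5) = 6: row 1 has {1,2,3,4,5,7,8,9}; col 5 has {1,2,3,4,5,8,9}; box has {1,2,3,4,5,7,8,9} → only 6 remains.
(2,9) = 8: row 2 has {1,2,4,5,6,7,9}; col 9 has {2,3,4,5,6,7}; box has {1,2,4,5,6,7,9} → only 8 remains.
(5,5) = 7: row 5 has {1,2,3,4,5,8,9}; col 5 has {1,2,3,4,5,6,8,9}; box has {1,2,3,4,5,6,8,9} → only 7 remains.
(5,8) = 6: row 5 has {1,2,3,4,5,7,8,9}; col 8 has {1,2,4,5,7,9}; box has {1,2,3,4,5,7,8,9} → only 6 remains.
(7,3) = 1: row 7 has {2,3,4,5,6,7,8}; col 3 has {3,4,5,6,7,8,9}; box has {3,4,5,6,7,8,9} → only 1 remains.
(7,9) = 9: row 7 has {1,2,3,4,5,6,7,8}; col 9 has {2,3,4,5,6,7,8}; box has {2,3,4,5,6,7} → only 9 remains.
(8,3) = 2: row 8 has {3,4,5,6,7,9}; col 3 has {1,3,4,5,6,7,8,9}; box has {1,3,4,5,6,7,8,9} → only 2 remains.
(8,8) = 8: row 8 has {2,3,4,5,6,7,9}; col 8 has {1,2,4,5,6,7,9}; box has {2,3,4,5,6,7,9} → only 8 remains.
(8,9) = 1: row 8 has {2,3,4,5,6,7,8,9}; col 9 has {2,3,4,5,6,7,8,9}; box has {2,3,4,5,6,7,8,9} → only 1 remains.
(2,8) = 3: row 2 has {1,2,4,5,6,7,8,9}; col 8 has {1,2,4,5,6,7,8,9}; box has {1,2,4,5,6,7,8,9} → only 3 remains.

3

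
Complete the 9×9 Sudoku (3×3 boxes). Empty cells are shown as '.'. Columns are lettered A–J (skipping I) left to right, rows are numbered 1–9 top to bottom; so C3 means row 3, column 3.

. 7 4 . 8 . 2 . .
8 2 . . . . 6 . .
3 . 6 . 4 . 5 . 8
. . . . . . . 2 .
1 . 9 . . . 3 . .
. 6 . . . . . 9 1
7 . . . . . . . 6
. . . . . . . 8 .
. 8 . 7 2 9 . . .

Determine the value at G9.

C7 = 2 (hidden single in row 7).
J8 = 2 (hidden single in row 8).
G8 = 7 (hidden single in row 8).
A9 = 6 (hidden single in row 9).
A6 = 2 (hidden single in column 1).
G7 = 9 (hidden single in column 7).
G9 = 1: in column 7, 1 can only go here (every other open cell in that column sees a 1).

1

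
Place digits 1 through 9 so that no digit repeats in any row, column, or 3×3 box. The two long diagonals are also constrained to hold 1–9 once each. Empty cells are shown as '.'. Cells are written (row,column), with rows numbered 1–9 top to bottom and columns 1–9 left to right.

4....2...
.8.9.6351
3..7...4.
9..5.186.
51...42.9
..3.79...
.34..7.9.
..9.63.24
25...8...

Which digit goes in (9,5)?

9

(2,1) = 7: row 2 has {1,3,5,6,8,9}; col 1 has {2,3,4,5,9}; box has {3,4,8} → only 7 remains.
(2,3) = 2: row 2 has {1,3,5,6,7,8,9}; col 3 has {3,4,9}; box has {3,4,7,8} → only 2 remains.
(2,5) = 4: row 2 has {1,2,3,5,6,7,8,9}; col 5 has {6,7}; box has {2,6,7,9} → only 4 remains.
(3,6) = 5: row 3 has {3,4,7}; col 6 has {1,2,3,4,6,7,8,9}; box has {2,4,6,7,9} → only 5 remains.
(4,3) = 7: row 4 has {1,5,6,8,9}; col 3 has {2,3,4,9}; box has {1,3,5,9} → only 7 remains.
(4,9) = 3: row 4 has {1,5,6,7,8,9}; col 9 has {1,4,9}; box has {2,6,8,9} → only 3 remains.
(5,5) = 3: row 5 has {1,2,4,5,9}; col 5 has {4,6,7}; box has {1,4,5,7,9}; main diagonal has {2,4,5,8,9}; anti-diagonal has {1,2,4,5} → only 3 remains.
(5,8) = 7: row 5 has {1,2,3,4,5,9}; col 8 has {2,4,5,6,9}; box has {2,3,6,8,9} → only 7 remains.
(6,8) = 1: row 6 has {3,7,9}; col 8 has {2,4,5,6,7,9}; box has {2,3,6,7,8,9} → only 1 remains.
(6,9) = 5: row 6 has {1,3,7,9}; col 9 has {1,3,4,9}; box has {1,2,3,6,7,8,9} → only 5 remains.
(8,2) = 7: row 8 has {2,3,4,6,9}; col 2 has {1,3,5,8}; box has {2,3,4,5,9}; anti-diagonal has {1,2,3,4,5} → only 7 remains.
(8,4) = 1: row 8 has {2,3,4,6,7,9}; col 4 has {5,7,9}; box has {3,6,7,8} → only 1 remains.
(8,7) = 5: row 8 has {1,2,3,4,6,7,9}; col 7 has {2,3,8}; box has {2,4,9} → only 5 remains.
(9,4) = 4: row 9 has {2,5,8}; col 4 has {1,5,7,9}; box has {1,3,6,7,8} → only 4 remains.
(9,5) = 9: row 9 has {2,4,5,8}; col 5 has {3,4,6,7}; box has {1,3,4,6,7,8} → only 9 remains.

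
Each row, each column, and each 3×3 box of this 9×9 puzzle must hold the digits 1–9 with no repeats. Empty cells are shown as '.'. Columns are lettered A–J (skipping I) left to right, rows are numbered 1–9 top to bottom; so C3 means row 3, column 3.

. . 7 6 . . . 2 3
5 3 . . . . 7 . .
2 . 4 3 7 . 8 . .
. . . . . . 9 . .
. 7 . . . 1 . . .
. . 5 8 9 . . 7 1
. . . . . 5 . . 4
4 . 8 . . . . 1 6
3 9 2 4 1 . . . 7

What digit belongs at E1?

5

J2 = 9 (sole candidate).
F3 = 9 (sole candidate).
J3 = 5 (sole candidate).
A6 = 6 (sole candidate).
B8 = 5 (sole candidate).
G9 = 5 (sole candidate).
H9 = 8 (sole candidate).
H3 = 6 (sole candidate).
F9 = 6 (sole candidate).
H2 = 4 (sole candidate).
B3 = 1 (sole candidate).
B7 = 6 (sole candidate).
C7 = 1 (sole candidate).
B1 = 8 (sole candidate).
F1 = 4 (sole candidate).
G1 = 1 (sole candidate).
C2 = 6 (sole candidate).
C4 = 3 (sole candidate).
H4 = 5 (sole candidate).
C5 = 9 (sole candidate).
H5 = 3 (sole candidate).
A7 = 7 (sole candidate).
H7 = 9 (sole candidate).
A1 = 9 (sole candidate).
E1 = 5: row 1 has {1,2,3,4,6,7,8,9}; col 5 has {1,7,9}; box has {3,4,6,7,9} → only 5 remains.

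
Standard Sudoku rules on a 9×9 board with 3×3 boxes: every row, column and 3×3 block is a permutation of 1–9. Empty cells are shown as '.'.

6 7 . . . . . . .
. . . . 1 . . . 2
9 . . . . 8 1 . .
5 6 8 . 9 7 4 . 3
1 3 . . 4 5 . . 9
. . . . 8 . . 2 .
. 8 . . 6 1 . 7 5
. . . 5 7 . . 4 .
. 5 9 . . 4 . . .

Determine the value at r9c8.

r2c2 = 4: row 2 has {1,2}; col 2 has {3,5,6,7,8}; box has {6,7,9} → only 4 remains.
r3c2 = 2: row 3 has {1,8,9}; col 2 has {3,4,5,6,7,8}; box has {4,6,7,9} → only 2 remains.
r4c8 = 1: row 4 has {3,4,5,6,7,8,9}; col 8 has {2,4,7}; box has {2,3,4,9} → only 1 remains.
r6c2 = 9: row 6 has {2,8}; col 2 has {2,3,4,5,6,7,8}; box has {1,3,5,6,8} → only 9 remains.
r8c2 = 1: row 8 has {4,5,7}; col 2 has {2,3,4,5,6,7,8,9}; box has {5,8,9} → only 1 remains.
r4c4 = 2: row 4 has {1,3,4,5,6,7,8,9}; col 4 has {5}; box has {4,5,7,8,9} → only 2 remains.
r5c4 = 6: row 5 has {1,3,4,5,9}; col 4 has {2,5}; box has {2,4,5,7,8,9} → only 6 remains.
r5c8 = 8: row 5 has {1,3,4,5,6,9}; col 8 has {1,2,4,7}; box has {1,2,3,4,9} → only 8 remains.
r6c6 = 3: row 6 has {2,8,9}; col 6 has {1,4,5,7,8}; box has {2,4,5,6,7,8,9} → only 3 remains.
r5c7 = 7: row 5 has {1,3,4,5,6,8,9}; col 7 has {1,4}; box has {1,2,3,4,8,9} → only 7 remains.
r6c4 = 1: row 6 has {2,3,8,9}; col 4 has {2,5,6}; box has {2,3,4,5,6,7,8,9} → only 1 remains.
r6c9 = 6: row 6 has {1,2,3,8,9}; col 9 has {2,3,5,9}; box has {1,2,3,4,7,8,9} → only 6 remains.
r8c9 = 8: row 8 has {1,4,5,7}; col 9 has {2,3,5,6,9}; box has {4,5,7} → only 8 remains.
r9c9 = 1: row 9 has {4,5,9}; col 9 has {2,3,5,6,8,9}; box has {4,5,7,8} → only 1 remains.
r1c9 = 4: row 1 has {6,7}; col 9 has {1,2,3,5,6,8,9}; box has {1,2} → only 4 remains.
r3c9 = 7: row 3 has {1,2,8,9}; col 9 has {1,2,3,4,5,6,8,9}; box has {1,2,4} → only 7 remains.
r5c3 = 2: row 5 has {1,3,4,5,6,7,8,9}; col 3 has {8,9}; box has {1,3,5,6,8,9} → only 2 remains.
r6c7 = 5: row 6 has {1,2,3,6,8,9}; col 7 has {1,4,7}; box has {1,2,3,4,6,7,8,9} → only 5 remains.
r1c3 = 1: in row 1, 1 can only go here (every other open cell in that row sees a 1).
r1c7 = 8: in row 1, 8 can only go here (every other open cell in that row sees an 8).
r2c4 = 7: in row 2, 7 can only go here (every other open cell in that row sees a 7).
r2c1 = 8: in row 2, 8 can only go here (every other open cell in that row sees an 8).
r3c4 = 4: in row 3, 4 can only go here (every other open cell in that row sees a 4).
r3c8 = 6: in row 3, 6 can only go here (every other open cell in that row sees a 6).
r9c8 = 3: row 9 has {1,4,5,9}; col 8 has {1,2,4,6,7,8}; box has {1,4,5,7,8} → only 3 remains.

3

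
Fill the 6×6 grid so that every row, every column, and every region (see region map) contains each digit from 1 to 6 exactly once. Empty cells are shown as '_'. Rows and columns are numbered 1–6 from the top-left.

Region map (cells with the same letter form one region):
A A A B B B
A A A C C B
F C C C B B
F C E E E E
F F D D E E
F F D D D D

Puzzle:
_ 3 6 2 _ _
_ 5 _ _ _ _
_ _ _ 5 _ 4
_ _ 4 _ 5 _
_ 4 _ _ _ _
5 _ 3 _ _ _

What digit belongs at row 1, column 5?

row 1, column 5 = 1: row 1 has {2,3,6}; col 5 has {5}; region has {2,4} → only 1 remains.

1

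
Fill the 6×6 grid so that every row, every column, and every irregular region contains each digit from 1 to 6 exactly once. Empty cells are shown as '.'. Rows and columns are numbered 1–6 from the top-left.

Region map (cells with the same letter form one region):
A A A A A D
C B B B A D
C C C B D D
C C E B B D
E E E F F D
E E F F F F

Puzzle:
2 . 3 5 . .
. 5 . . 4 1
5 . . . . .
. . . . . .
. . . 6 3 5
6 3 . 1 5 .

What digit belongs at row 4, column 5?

row 2, column 1 = 3: row 2 has {1,4,5}; col 1 has {2,5,6}; region has {5} → only 3 remains.
row 2, column 4 = 2: row 2 has {1,3,4,5}; col 4 has {1,5,6}; region has {5} → only 2 remains.
row 2, column 3 = 6: row 2 has {1,2,3,4,5}; col 3 has {3}; region has {2,5} → only 6 remains.
row 4, column 5 = 1: row 4 has {}; col 5 has {3,4,5}; region has {2,5,6} → only 1 remains.

1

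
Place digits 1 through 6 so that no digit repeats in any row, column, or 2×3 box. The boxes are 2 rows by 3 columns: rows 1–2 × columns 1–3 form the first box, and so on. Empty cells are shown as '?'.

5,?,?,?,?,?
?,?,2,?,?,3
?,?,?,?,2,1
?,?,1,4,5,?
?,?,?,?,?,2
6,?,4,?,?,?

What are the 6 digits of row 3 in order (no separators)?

row 4, column 6 = 6: row 4 has {1,4,5}; col 6 has {1,2,3}; box has {1,2,4,5} → only 6 remains.
row 6, column 6 = 5: row 6 has {4,6}; col 6 has {1,2,3,6}; box has {2} → only 5 remains.
row 1, column 6 = 4: row 1 has {5}; col 6 has {1,2,3,5,6}; box has {3} → only 4 remains.
row 3, column 4 = 3: row 3 has {1,2}; col 4 has {4}; box has {1,2,4,5,6} → only 3 remains.
row 6, column 4 = 1: row 6 has {4,5,6}; col 4 has {3,4}; box has {2,5} → only 1 remains.
row 6, column 5 = 3: row 6 has {1,4,5,6}; col 5 has {2,5}; box has {1,2,5} → only 3 remains.
row 3, column 1 = 4: row 3 has {1,2,3}; col 1 has {5,6}; box has {1} → only 4 remains.
row 5, column 4 = 6: row 5 has {2}; col 4 has {1,3,4}; box has {1,2,3,5} → only 6 remains.
row 5, column 5 = 4: row 5 has {2,6}; col 5 has {2,3,5}; box has {1,2,3,5,6} → only 4 remains.
row 6, column 2 = 2: row 6 has {1,3,4,5,6}; col 2 has {}; box has {4,6} → only 2 remains.
row 1, column 4 = 2: row 1 has {4,5}; col 4 has {1,3,4,6}; box has {3,4} → only 2 remains.
row 2, column 1 = 1: row 2 has {2,3}; col 1 has {4,5,6}; box has {2,5} → only 1 remains.
row 2, column 4 = 5: row 2 has {1,2,3}; col 4 has {1,2,3,4,6}; box has {2,3,4} → only 5 remains.
row 2, column 5 = 6: row 2 has {1,2,3,5}; col 5 has {2,3,4,5}; box has {2,3,4,5} → only 6 remains.
row 4, column 2 = 3: row 4 has {1,4,5,6}; col 2 has {2}; box has {1,4} → only 3 remains.
row 5, column 1 = 3: row 5 has {2,4,6}; col 1 has {1,4,5,6}; box has {2,4,6} → only 3 remains.
row 5, column 3 = 5: row 5 has {2,3,4,6}; col 3 has {1,2,4}; box has {2,3,4,6} → only 5 remains.
row 1, column 2 = 6: row 1 has {2,4,5}; col 2 has {2,3}; box has {1,2,5} → only 6 remains.
row 1, column 3 = 3: row 1 has {2,4,5,6}; col 3 has {1,2,4,5}; box has {1,2,5,6} → only 3 remains.
row 1, column 5 = 1: row 1 has {2,3,4,5,6}; col 5 has {2,3,4,5,6}; box has {2,3,4,5,6} → only 1 remains.
row 2, column 2 = 4: row 2 has {1,2,3,5,6}; col 2 has {2,3,6}; box has {1,2,3,5,6} → only 4 remains.
row 3, column 2 = 5: row 3 has {1,2,3,4}; col 2 has {2,3,4,6}; box has {1,3,4} → only 5 remains.
row 3, column 3 = 6: row 3 has {1,2,3,4,5}; col 3 has {1,2,3,4,5}; box has {1,3,4,5} → only 6 remains.

456321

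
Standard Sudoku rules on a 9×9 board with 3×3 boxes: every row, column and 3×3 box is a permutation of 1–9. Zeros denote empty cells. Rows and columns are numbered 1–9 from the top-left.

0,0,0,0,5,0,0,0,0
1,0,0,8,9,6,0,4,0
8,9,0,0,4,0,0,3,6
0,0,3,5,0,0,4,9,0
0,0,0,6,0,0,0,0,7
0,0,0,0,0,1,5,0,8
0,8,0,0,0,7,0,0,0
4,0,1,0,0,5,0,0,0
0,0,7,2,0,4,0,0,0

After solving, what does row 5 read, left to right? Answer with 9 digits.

r3c6 = 2: row 3 has {3,4,6,8,9}; col 6 has {1,4,5,6,7}; box has {4,5,6,8,9} → only 2 remains.
r4c6 = 8: row 4 has {3,4,5,9}; col 6 has {1,2,4,5,6,7}; box has {1,5,6} → only 8 remains.
r1c6 = 3: row 1 has {5}; col 6 has {1,2,4,5,6,7,8}; box has {2,4,5,6,8,9} → only 3 remains.
r3c3 = 5: row 3 has {2,3,4,6,8,9}; col 3 has {1,3,7}; box has {1,8,9} → only 5 remains.
r5c6 = 9: row 5 has {6,7}; col 6 has {1,2,3,4,5,6,7,8}; box has {1,5,6,8} → only 9 remains.
r2c3 = 2: row 2 has {1,4,6,8,9}; col 3 has {1,3,5,7}; box has {1,5,8,9} → only 2 remains.
r2c7 = 7: row 2 has {1,2,4,6,8,9}; col 7 has {4,5}; box has {3,4,6} → only 7 remains.
r2c9 = 5: row 2 has {1,2,4,6,7,8,9}; col 9 has {6,7,8}; box has {3,4,6,7} → only 5 remains.
r3c7 = 1: row 3 has {2,3,4,5,6,8,9}; col 7 has {4,5,7}; box has {3,4,5,6,7} → only 1 remains.
r2c2 = 3: row 2 has {1,2,4,5,6,7,8,9}; col 2 has {8,9}; box has {1,2,5,8,9} → only 3 remains.
r3c4 = 7: row 3 has {1,2,3,4,5,6,8,9}; col 4 has {2,5,6,8}; box has {2,3,4,5,6,8,9} → only 7 remains.
r1c4 = 1: row 1 has {3,5}; col 4 has {2,5,6,7,8}; box has {2,3,4,5,6,7,8,9} → only 1 remains.
r5c3 = 8: in row 5, 8 can only go here (every other open cell in that row sees an 8).
r5c2 = 4: in row 5, 4 can only go here (every other open cell in that row sees a 4).
r1c3 = 4: in row 1, 4 can only go here (every other open cell in that row sees a 4).
r5c8 = 1: in row 5, 1 can only go here (every other open cell in that row sees a 1).
r5c1 = 5: in row 5, 5 can only go here (every other open cell in that row sees a 5).
r4c9 = 2: row 4 has {3,4,5,8,9}; col 9 has {5,6,7,8}; box has {1,4,5,7,8,9} → only 2 remains.
r5c7 = 3: row 5 has {1,4,5,6,7,8,9}; col 7 has {1,4,5,7}; box has {1,2,4,5,7,8,9} → only 3 remains.
r6c8 = 6: row 6 has {1,5,8}; col 8 has {1,3,4,9}; box has {1,2,3,4,5,7,8,9} → only 6 remains.
r1c9 = 9: row 1 has {1,3,4,5}; col 9 has {2,5,6,7,8}; box has {1,3,4,5,6,7} → only 9 remains.
r4c5 = 7: row 4 has {2,3,4,5,8,9}; col 5 has {4,5,9}; box has {1,5,6,8,9} → only 7 remains.
r5c5 = 2: row 5 has {1,3,4,5,6,7,8,9}; col 5 has {4,5,7,9}; box has {1,5,6,7,8,9} → only 2 remains.

548629317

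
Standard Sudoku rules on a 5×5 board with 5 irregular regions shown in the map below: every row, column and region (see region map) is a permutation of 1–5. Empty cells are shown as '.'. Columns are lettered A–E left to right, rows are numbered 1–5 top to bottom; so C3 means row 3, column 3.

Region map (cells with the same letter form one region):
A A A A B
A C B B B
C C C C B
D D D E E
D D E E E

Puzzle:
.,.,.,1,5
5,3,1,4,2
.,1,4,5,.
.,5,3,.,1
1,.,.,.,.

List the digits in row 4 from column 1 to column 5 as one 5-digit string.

C1 = 2: row 1 has {1,5}; col 3 has {1,3,4}; region has {1,5} → only 2 remains.
A3 = 2: row 3 has {1,4,5}; col 1 has {1,5}; region has {1,3,4,5} → only 2 remains.
E3 = 3: row 3 has {1,2,4,5}; col 5 has {1,2,5}; region has {1,2,4,5} → only 3 remains.
A4 = 4: row 4 has {1,3,5}; col 1 has {1,2,5}; region has {1,3,5} → only 4 remains.
D4 = 2: row 4 has {1,3,4,5}; col 4 has {1,4,5}; region has {1} → only 2 remains.

45321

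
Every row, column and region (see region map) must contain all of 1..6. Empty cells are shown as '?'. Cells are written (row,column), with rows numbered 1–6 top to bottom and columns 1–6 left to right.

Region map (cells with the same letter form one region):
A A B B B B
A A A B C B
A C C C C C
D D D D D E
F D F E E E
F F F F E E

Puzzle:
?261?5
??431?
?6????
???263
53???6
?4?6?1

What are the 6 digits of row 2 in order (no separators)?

654312

(1,1) = 3: row 1 has {1,2,5,6}; col 1 has {5}; region has {2,4} → only 3 remains.
(1,5) = 4: row 1 has {1,2,3,5,6}; col 5 has {1,6}; region has {1,3,5,6} → only 4 remains.
(2,1) = 6: row 2 has {1,3,4}; col 1 has {3,5}; region has {2,3,4} → only 6 remains.
(2,2) = 5: row 2 has {1,3,4,6}; col 2 has {2,3,4,6}; region has {2,3,4,6} → only 5 remains.
(2,6) = 2: row 2 has {1,3,4,5,6}; col 6 has {1,3,5,6}; region has {1,3,4,5,6} → only 2 remains.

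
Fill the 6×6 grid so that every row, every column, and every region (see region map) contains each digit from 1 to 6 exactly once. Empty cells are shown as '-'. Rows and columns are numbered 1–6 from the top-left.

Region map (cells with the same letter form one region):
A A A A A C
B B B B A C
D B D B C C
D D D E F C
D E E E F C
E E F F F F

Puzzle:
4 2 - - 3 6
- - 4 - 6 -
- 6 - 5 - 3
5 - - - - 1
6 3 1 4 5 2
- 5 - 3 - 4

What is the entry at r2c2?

1

r1c3 = 5: row 1 has {2,3,4,6}; col 3 has {1,4}; region has {2,3,4,6} → only 5 remains.
r1c4 = 1: row 1 has {2,3,4,5,6}; col 4 has {3,4,5}; region has {2,3,4,5,6} → only 1 remains.
r2c2 = 1: row 2 has {4,6}; col 2 has {2,3,5,6}; region has {4,5,6} → only 1 remains.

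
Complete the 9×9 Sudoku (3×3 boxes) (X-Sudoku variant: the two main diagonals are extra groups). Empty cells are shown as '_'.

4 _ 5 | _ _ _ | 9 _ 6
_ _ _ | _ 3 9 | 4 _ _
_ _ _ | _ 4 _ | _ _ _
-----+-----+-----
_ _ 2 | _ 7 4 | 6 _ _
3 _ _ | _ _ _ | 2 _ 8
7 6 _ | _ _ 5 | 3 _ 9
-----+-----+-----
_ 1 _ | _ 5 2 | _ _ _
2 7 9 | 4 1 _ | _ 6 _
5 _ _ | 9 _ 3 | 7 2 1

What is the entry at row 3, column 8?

row 4, column 9 = 5: row 4 has {2,4,6,7}; col 9 has {1,6,8,9}; box has {2,3,6,8,9} → only 5 remains.
row 5, column 5 = 9: row 5 has {2,3,8}; col 5 has {1,3,4,5,7}; box has {4,5,7}; main diagonal has {1,4,5,6}; anti-diagonal has {4,5,6,7} → only 9 remains.
row 7, column 7 = 8: row 7 has {1,2,5}; col 7 has {2,3,4,6,7,9}; box has {1,2,6,7}; main diagonal has {1,4,5,6,9} → only 8 remains.
row 8, column 6 = 8: row 8 has {1,2,4,6,7,9}; col 6 has {2,3,4,5,9}; box has {1,2,3,4,5,9} → only 8 remains.
row 8, column 7 = 5: row 8 has {1,2,4,6,7,8,9}; col 7 has {2,3,4,6,7,8,9}; box has {1,2,6,7,8} → only 5 remains.
row 8, column 9 = 3: row 8 has {1,2,4,5,6,7,8,9}; col 9 has {1,5,6,8,9}; box has {1,2,5,6,7,8} → only 3 remains.
row 9, column 5 = 6: row 9 has {1,2,3,5,7,9}; col 5 has {1,3,4,5,7,9}; box has {1,2,3,4,5,8,9} → only 6 remains.
row 2, column 2 = 2: row 2 has {3,4,9}; col 2 has {1,6,7}; box has {4,5}; main diagonal has {1,4,5,6,8,9} → only 2 remains.
row 2, column 9 = 7: row 2 has {2,3,4,9}; col 9 has {1,3,5,6,8,9}; box has {4,6,9} → only 7 remains.
row 3, column 7 = 1: row 3 has {4}; col 7 has {2,3,4,5,6,7,8,9}; box has {4,6,7,9}; anti-diagonal has {4,5,6,7,9} → only 1 remains.
row 3, column 9 = 2: row 3 has {1,4}; col 9 has {1,3,5,6,7,8,9}; box has {1,4,6,7,9} → only 2 remains.
row 4, column 4 = 3: row 4 has {2,4,5,6,7}; col 4 has {4,9}; box has {4,5,7,9}; main diagonal has {1,2,4,5,6,8,9} → only 3 remains.
row 4, column 8 = 1: row 4 has {2,3,4,5,6,7}; col 8 has {2,6}; box has {2,3,5,6,8,9} → only 1 remains.
row 6, column 8 = 4: row 6 has {3,5,6,7,9}; col 8 has {1,2,6}; box has {1,2,3,5,6,8,9} → only 4 remains.
row 7, column 1 = 6: row 7 has {1,2,5,8}; col 1 has {2,3,4,5,7}; box has {1,2,5,7,9} → only 6 remains.
row 7, column 3 = 3: row 7 has {1,2,5,6,8}; col 3 has {2,5,9}; box has {1,2,5,6,7,9}; anti-diagonal has {1,4,5,6,7,9} → only 3 remains.
row 7, column 4 = 7: row 7 has {1,2,3,5,6,8}; col 4 has {3,4,9}; box has {1,2,3,4,5,6,8,9} → only 7 remains.
row 7, column 8 = 9: row 7 has {1,2,3,5,6,7,8}; col 8 has {1,2,4,6}; box has {1,2,3,5,6,7,8} → only 9 remains.
row 7, column 9 = 4: row 7 has {1,2,3,5,6,7,8,9}; col 9 has {1,2,3,5,6,7,8,9}; box has {1,2,3,5,6,7,8,9} → only 4 remains.
row 2, column 8 = 8: row 2 has {2,3,4,7,9}; col 8 has {1,2,4,6,9}; box has {1,2,4,6,7,9}; anti-diagonal has {1,3,4,5,6,7,9} → only 8 remains.
row 3, column 3 = 7: row 3 has {1,2,4}; col 3 has {2,3,5,9}; box has {2,4,5}; main diagonal has {1,2,3,4,5,6,8,9} → only 7 remains.
row 3, column 6 = 6: row 3 has {1,2,4,7}; col 6 has {2,3,4,5,8,9}; box has {3,4,9} → only 6 remains.
row 5, column 6 = 1: row 5 has {2,3,8,9}; col 6 has {2,3,4,5,6,8,9}; box has {3,4,5,7,9} → only 1 remains.
row 5, column 8 = 7: row 5 has {1,2,3,8,9}; col 8 has {1,2,4,6,8,9}; box has {1,2,3,4,5,6,8,9} → only 7 remains.
row 6, column 4 = 2: row 6 has {3,4,5,6,7,9}; col 4 has {3,4,7,9}; box has {1,3,4,5,7,9}; anti-diagonal has {1,3,4,5,6,7,8,9} → only 2 remains.
row 6, column 5 = 8: row 6 has {2,3,4,5,6,7,9}; col 5 has {1,3,4,5,6,7,9}; box has {1,2,3,4,5,7,9} → only 8 remains.
row 1, column 5 = 2: row 1 has {4,5,6,9}; col 5 has {1,3,4,5,6,7,8,9}; box has {3,4,6,9} → only 2 remains.
row 1, column 6 = 7: row 1 has {2,4,5,6,9}; col 6 has {1,2,3,4,5,6,8,9}; box has {2,3,4,6,9} → only 7 remains.
row 1, column 8 = 3: row 1 has {2,4,5,6,7,9}; col 8 has {1,2,4,6,7,8,9}; box has {1,2,4,6,7,8,9} → only 3 remains.
row 2, column 1 = 1: row 2 has {2,3,4,7,8,9}; col 1 has {2,3,4,5,6,7}; box has {2,4,5,7} → only 1 remains.
row 2, column 3 = 6: row 2 has {1,2,3,4,7,8,9}; col 3 has {2,3,5,7,9}; box has {1,2,4,5,7} → only 6 remains.
row 2, column 4 = 5: row 2 has {1,2,3,4,6,7,8,9}; col 4 has {2,3,4,7,9}; box has {2,3,4,6,7,9} → only 5 remains.
row 3, column 4 = 8: row 3 has {1,2,4,6,7}; col 4 has {2,3,4,5,7,9}; box has {2,3,4,5,6,7,9} → only 8 remains.
row 3, column 8 = 5: row 3 has {1,2,4,6,7,8}; col 8 has {1,2,3,4,6,7,8,9}; box has {1,2,3,4,6,7,8,9} → only 5 remains.

5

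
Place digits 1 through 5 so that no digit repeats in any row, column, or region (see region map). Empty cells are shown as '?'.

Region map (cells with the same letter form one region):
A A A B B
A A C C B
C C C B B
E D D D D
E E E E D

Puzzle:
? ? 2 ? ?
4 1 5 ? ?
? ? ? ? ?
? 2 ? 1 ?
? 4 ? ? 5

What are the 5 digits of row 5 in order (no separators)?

24135

R3C2 = 3: row 3 has {}; col 2 has {1,2,4}; region has {5} → only 3 remains.
R1C2 = 5: row 1 has {2}; col 2 has {1,2,3,4}; region has {1,2,4} → only 5 remains.
R2C4 = 2: row 2 has {1,4,5}; col 4 has {1}; region has {3,5} → only 2 remains.
R2C5 = 3: row 2 has {1,2,4,5}; col 5 has {5}; region has {} → only 3 remains.
R3C1 = 1: row 3 has {3}; col 1 has {4}; region has {2,3,5} → only 1 remains.
R3C3 = 4: row 3 has {1,3}; col 3 has {2,5}; region has {1,2,3,5} → only 4 remains.
R3C4 = 5: row 3 has {1,3,4}; col 4 has {1,2}; region has {3} → only 5 remains.
R3C5 = 2: row 3 has {1,3,4,5}; col 5 has {3,5}; region has {3,5} → only 2 remains.
R4C3 = 3: row 4 has {1,2}; col 3 has {2,4,5}; region has {1,2,5} → only 3 remains.
R4C5 = 4: row 4 has {1,2,3}; col 5 has {2,3,5}; region has {1,2,3,5} → only 4 remains.
R5C3 = 1: row 5 has {4,5}; col 3 has {2,3,4,5}; region has {4} → only 1 remains.
R5C4 = 3: row 5 has {1,4,5}; col 4 has {1,2,5}; region has {1,4} → only 3 remains.
R1C1 = 3: row 1 has {2,5}; col 1 has {1,4}; region has {1,2,4,5} → only 3 remains.
R1C4 = 4: row 1 has {2,3,5}; col 4 has {1,2,3,5}; region has {2,3,5} → only 4 remains.
R1C5 = 1: row 1 has {2,3,4,5}; col 5 has {2,3,4,5}; region has {2,3,4,5} → only 1 remains.
R4C1 = 5: row 4 has {1,2,3,4}; col 1 has {1,3,4}; region has {1,3,4} → only 5 remains.
R5C1 = 2: row 5 has {1,3,4,5}; col 1 has {1,3,4,5}; region has {1,3,4,5} → only 2 remains.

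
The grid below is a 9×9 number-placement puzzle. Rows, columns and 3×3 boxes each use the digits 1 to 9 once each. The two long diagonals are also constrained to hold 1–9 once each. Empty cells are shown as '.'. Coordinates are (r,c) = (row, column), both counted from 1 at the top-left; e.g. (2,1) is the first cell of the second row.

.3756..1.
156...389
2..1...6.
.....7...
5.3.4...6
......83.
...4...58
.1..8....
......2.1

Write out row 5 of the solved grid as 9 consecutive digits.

(1,7) = 4 (sole candidate).
(1,9) = 2 (sole candidate).
(3,7) = 5 (sole candidate).
(3,9) = 7 (sole candidate).
(7,3) = 9 (sole candidate).
(3,3) = 8 (sole candidate).
(6,4) = 6 (sole candidate).
(9,1) = 3 (sole candidate).
(1,1) = 9 (sole candidate).
(1,6) = 8 (sole candidate).
(3,2) = 4 (sole candidate).
(6,6) = 2 (sole candidate).
(8,8) = 7 (sole candidate).
(2,6) = 4 (sole candidate).
(4,4) = 3 (sole candidate).
(7,7) = 6 (sole candidate).
(8,7) = 9 (sole candidate).
(9,8) = 4 (sole candidate).
(4,7) = 1 (sole candidate).
(5,7) = 7: row 5 has {3,4,5,6}; col 7 has {1,2,3,4,5,6,8,9}; box has {1,3,6,8} → only 7 remains.
(7,1) = 7 (sole candidate).
(7,2) = 2 (sole candidate).
(8,4) = 2 (sole candidate).
(8,9) = 3 (sole candidate).
(9,3) = 5 (sole candidate).
(2,4) = 7 (sole candidate).
(2,5) = 2 (sole candidate).
(6,1) = 4 (sole candidate).
(6,3) = 1 (sole candidate).
(6,9) = 5 (sole candidate).
(8,1) = 6 (sole candidate).
(8,3) = 4 (sole candidate).
(8,6) = 5 (sole candidate).
(9,2) = 8 (sole candidate).
(9,4) = 9 (sole candidate).
(9,5) = 7 (sole candidate).
(9,6) = 6 (sole candidate).
(4,1) = 8 (sole candidate).
(4,3) = 2 (sole candidate).
(4,8) = 9 (sole candidate).
(4,9) = 4 (sole candidate).
(5,2) = 9: row 5 has {3,4,5,6,7}; col 2 has {1,2,3,4,5,8}; box has {1,2,3,4,5,8} → only 9 remains.
(5,4) = 8: row 5 has {3,4,5,6,7,9}; col 4 has {1,2,3,4,5,6,7,9}; box has {2,3,4,6,7} → only 8 remains.
(5,6) = 1: row 5 has {3,4,5,6,7,8,9}; col 6 has {2,4,5,6,7,8}; box has {2,3,4,6,7,8} → only 1 remains.
(5,8) = 2: row 5 has {1,3,4,5,6,7,8,9}; col 8 has {1,3,4,5,6,7,8,9}; box has {1,3,4,5,6,7,8,9} → only 2 remains.

593841726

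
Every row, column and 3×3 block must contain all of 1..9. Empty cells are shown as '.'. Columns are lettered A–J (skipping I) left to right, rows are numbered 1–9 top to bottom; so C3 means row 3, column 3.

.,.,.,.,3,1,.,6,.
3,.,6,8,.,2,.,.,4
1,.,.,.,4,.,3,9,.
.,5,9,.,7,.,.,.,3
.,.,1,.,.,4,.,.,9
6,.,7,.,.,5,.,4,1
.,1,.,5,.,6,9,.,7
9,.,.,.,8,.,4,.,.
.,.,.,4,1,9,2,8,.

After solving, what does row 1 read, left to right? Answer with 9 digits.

748931562

F3 = 7: row 3 has {1,3,4,9}; col 6 has {1,2,4,5,6,9}; box has {1,2,3,4,8} → only 7 remains.
F4 = 8: row 4 has {3,5,7,9}; col 6 has {1,2,4,5,6,7,9}; box has {4,5,7} → only 8 remains.
G4 = 6: row 4 has {3,5,7,8,9}; col 7 has {2,3,4,9}; box has {1,3,4,9} → only 6 remains.
H4 = 2: row 4 has {3,5,6,7,8,9}; col 8 has {4,6,8,9}; box has {1,3,4,6,9} → only 2 remains.
G6 = 8: row 6 has {1,4,5,6,7}; col 7 has {2,3,4,6,9}; box has {1,2,3,4,6,9} → only 8 remains.
E7 = 2: row 7 has {1,5,6,7,9}; col 5 has {1,3,4,7,8}; box has {1,4,5,6,8,9} → only 2 remains.
H7 = 3: row 7 has {1,2,5,6,7,9}; col 8 has {2,4,6,8,9}; box has {2,4,7,8,9} → only 3 remains.
F8 = 3: row 8 has {4,8,9}; col 6 has {1,2,4,5,6,7,8,9}; box has {1,2,4,5,6,8,9} → only 3 remains.
D1 = 9: row 1 has {1,3,6}; col 4 has {4,5,8}; box has {1,2,3,4,7,8} → only 9 remains.
E2 = 5: row 2 has {2,3,4,6,8}; col 5 has {1,2,3,4,7,8}; box has {1,2,3,4,7,8,9} → only 5 remains.
D3 = 6: row 3 has {1,3,4,7,9}; col 4 has {4,5,8,9}; box has {1,2,3,4,5,7,8,9} → only 6 remains.
A4 = 4: row 4 has {2,3,5,6,7,8,9}; col 1 has {1,3,6,9}; box has {1,5,6,7,9} → only 4 remains.
D4 = 1: row 4 has {2,3,4,5,6,7,8,9}; col 4 has {4,5,6,8,9}; box has {4,5,7,8} → only 1 remains.
E5 = 6: row 5 has {1,4,9}; col 5 has {1,2,3,4,5,7,8}; box has {1,4,5,7,8} → only 6 remains.
E6 = 9: row 6 has {1,4,5,6,7,8}; col 5 has {1,2,3,4,5,6,7,8}; box has {1,4,5,6,7,8} → only 9 remains.
A7 = 8: row 7 has {1,2,3,5,6,7,9}; col 1 has {1,3,4,6,9}; box has {1,9} → only 8 remains.
C7 = 4: row 7 has {1,2,3,5,6,7,8,9}; col 3 has {1,6,7,9}; box has {1,8,9} → only 4 remains.
D8 = 7: row 8 has {3,4,8,9}; col 4 has {1,4,5,6,8,9}; box has {1,2,3,4,5,6,8,9} → only 7 remains.
A5 = 2: row 5 has {1,4,6,9}; col 1 has {1,3,4,6,8,9}; box has {1,4,5,6,7,9} → only 2 remains.
D5 = 3: row 5 has {1,2,4,6,9}; col 4 has {1,4,5,6,7,8,9}; box has {1,4,5,6,7,8,9} → only 3 remains.
B6 = 3: row 6 has {1,4,5,6,7,8,9}; col 2 has {1,5}; box has {1,2,4,5,6,7,9} → only 3 remains.
D6 = 2: row 6 has {1,3,4,5,6,7,8,9}; col 4 has {1,3,4,5,6,7,8,9}; box has {1,3,4,5,6,7,8,9} → only 2 remains.
B5 = 8: row 5 has {1,2,3,4,6,9}; col 2 has {1,3,5}; box has {1,2,3,4,5,6,7,9} → only 8 remains.
B3 = 2: row 3 has {1,3,4,6,7,9}; col 2 has {1,3,5,8}; box has {1,3,6} → only 2 remains.
B8 = 6: row 8 has {3,4,7,8,9}; col 2 has {1,2,3,5,8}; box has {1,4,8,9} → only 6 remains.
J8 = 5: row 8 has {3,4,6,7,8,9}; col 9 has {1,3,4,7,9}; box has {2,3,4,7,8,9} → only 5 remains.
B9 = 7: row 9 has {1,2,4,8,9}; col 2 has {1,2,3,5,6,8}; box has {1,4,6,8,9} → only 7 remains.
J9 = 6: row 9 has {1,2,4,7,8,9}; col 9 has {1,3,4,5,7,9}; box has {2,3,4,5,7,8,9} → only 6 remains.
B1 = 4: row 1 has {1,3,6,9}; col 2 has {1,2,3,5,6,7,8}; box has {1,2,3,6} → only 4 remains.
B2 = 9: row 2 has {2,3,4,5,6,8}; col 2 has {1,2,3,4,5,6,7,8}; box has {1,2,3,4,6} → only 9 remains.
J3 = 8: row 3 has {1,2,3,4,6,7,9}; col 9 has {1,3,4,5,6,7,9}; box has {3,4,6,9} → only 8 remains.
C8 = 2: row 8 has {3,4,5,6,7,8,9}; col 3 has {1,4,6,7,9}; box has {1,4,6,7,8,9} → only 2 remains.
H8 = 1: row 8 has {2,3,4,5,6,7,8,9}; col 8 has {2,3,4,6,8,9}; box has {2,3,4,5,6,7,8,9} → only 1 remains.
A9 = 5: row 9 has {1,2,4,6,7,8,9}; col 1 has {1,2,3,4,6,8,9}; box has {1,2,4,6,7,8,9} → only 5 remains.
C9 = 3: row 9 has {1,2,4,5,6,7,8,9}; col 3 has {1,2,4,6,7,9}; box has {1,2,4,5,6,7,8,9} → only 3 remains.
A1 = 7: row 1 has {1,3,4,6,9}; col 1 has {1,2,3,4,5,6,8,9}; box has {1,2,3,4,6,9} → only 7 remains.
G1 = 5: row 1 has {1,3,4,6,7,9}; col 7 has {2,3,4,6,8,9}; box has {3,4,6,8,9} → only 5 remains.
J1 = 2: row 1 has {1,3,4,5,6,7,9}; col 9 has {1,3,4,5,6,7,8,9}; box has {3,4,5,6,8,9} → only 2 remains.
H2 = 7: row 2 has {2,3,4,5,6,8,9}; col 8 has {1,2,3,4,6,8,9}; box has {2,3,4,5,6,8,9} → only 7 remains.
C3 = 5: row 3 has {1,2,3,4,6,7,8,9}; col 3 has {1,2,3,4,6,7,9}; box has {1,2,3,4,6,7,9} → only 5 remains.
G5 = 7: row 5 has {1,2,3,4,6,8,9}; col 7 has {2,3,4,5,6,8,9}; box has {1,2,3,4,6,8,9} → only 7 remains.
H5 = 5: row 5 has {1,2,3,4,6,7,8,9}; col 8 has {1,2,3,4,6,7,8,9}; box has {1,2,3,4,6,7,8,9} → only 5 remains.
C1 = 8: row 1 has {1,2,3,4,5,6,7,9}; col 3 has {1,2,3,4,5,6,7,9}; box has {1,2,3,4,5,6,7,9} → only 8 remains.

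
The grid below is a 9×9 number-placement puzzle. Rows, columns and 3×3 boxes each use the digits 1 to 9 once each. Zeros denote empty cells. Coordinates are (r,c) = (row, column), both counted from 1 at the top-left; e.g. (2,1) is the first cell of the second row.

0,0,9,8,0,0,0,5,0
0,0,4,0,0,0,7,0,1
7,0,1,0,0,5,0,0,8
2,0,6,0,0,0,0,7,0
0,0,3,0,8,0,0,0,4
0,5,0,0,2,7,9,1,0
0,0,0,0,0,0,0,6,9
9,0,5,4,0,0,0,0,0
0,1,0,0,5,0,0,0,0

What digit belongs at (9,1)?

(5,1) = 1: row 5 has {3,4,8}; col 1 has {2,7,9}; box has {2,3,5,6} → only 1 remains.
(5,8) = 2: row 5 has {1,3,4,8}; col 8 has {1,5,6,7}; box has {1,4,7,9} → only 2 remains.
(6,3) = 8: row 6 has {1,2,5,7,9}; col 3 has {1,3,4,5,6,9}; box has {1,2,3,5,6} → only 8 remains.
(6,1) = 4: row 6 has {1,2,5,7,8,9}; col 1 has {1,2,7,9}; box has {1,2,3,5,6,8} → only 4 remains.
(4,2) = 9: row 4 has {2,6,7}; col 2 has {1,5}; box has {1,2,3,4,5,6,8} → only 9 remains.
(5,2) = 7: row 5 has {1,2,3,4,8}; col 2 has {1,5,9}; box has {1,2,3,4,5,6,8,9} → only 7 remains.
(1,5) = 7: in row 1, 7 can only go here (every other open cell in that row sees a 7).
(1,6) = 1: in row 1, 1 can only go here (every other open cell in that row sees a 1).
(1,7) = 4: in row 1, 4 can only go here (every other open cell in that row sees a 4).
(2,1) = 5: in row 2, 5 can only go here (every other open cell in that row sees a 5).
(2,2) = 8: in row 2, 8 can only go here (every other open cell in that row sees an 8).
(3,5) = 4: in row 3, 4 can only go here (every other open cell in that row sees a 4).
(4,6) = 4: in row 4, 4 can only go here (every other open cell in that row sees a 4).
(4,7) = 8: in row 4, 8 can only go here (every other open cell in that row sees an 8).
(7,2) = 4: in row 7, 4 can only go here (every other open cell in that row sees a 4).
(7,7) = 5: in row 7, 5 can only go here (every other open cell in that row sees a 5).
(5,7) = 6: row 5 has {1,2,3,4,7,8}; col 7 has {4,5,7,8,9}; box has {1,2,4,7,8,9} → only 6 remains.
(6,9) = 3: row 6 has {1,2,4,5,7,8,9}; col 9 has {1,4,8,9}; box has {1,2,4,6,7,8,9} → only 3 remains.
(4,9) = 5: row 4 has {2,4,6,7,8,9}; col 9 has {1,3,4,8,9}; box has {1,2,3,4,6,7,8,9} → only 5 remains.
(5,6) = 9: row 5 has {1,2,3,4,6,7,8}; col 6 has {1,4,5,7}; box has {2,4,7,8} → only 9 remains.
(6,4) = 6: row 6 has {1,2,3,4,5,7,8,9}; col 4 has {4,8}; box has {2,4,7,8,9} → only 6 remains.
(5,4) = 5: row 5 has {1,2,3,4,6,7,8,9}; col 4 has {4,6,8}; box has {2,4,6,7,8,9} → only 5 remains.
(3,2) = 6: in row 3, 6 can only go here (every other open cell in that row sees a 6).
(1,1) = 3: row 1 has {1,4,5,7,8,9}; col 1 has {1,2,4,5,7,9}; box has {1,4,5,6,7,8,9} → only 3 remains.
(1,2) = 2: row 1 has {1,3,4,5,7,8,9}; col 2 has {1,4,5,6,7,8,9}; box has {1,3,4,5,6,7,8,9} → only 2 remains.
(1,9) = 6: row 1 has {1,2,3,4,5,7,8,9}; col 9 has {1,3,4,5,8,9}; box has {1,4,5,7,8} → only 6 remains.
(7,1) = 8: row 7 has {4,5,6,9}; col 1 has {1,2,3,4,5,7,9}; box has {1,4,5,9} → only 8 remains.
(8,2) = 3: row 8 has {4,5,9}; col 2 has {1,2,4,5,6,7,8,9}; box has {1,4,5,8,9} → only 3 remains.
(8,8) = 8: row 8 has {3,4,5,9}; col 8 has {1,2,5,6,7}; box has {5,6,9} → only 8 remains.
(9,1) = 6: row 9 has {1,5}; col 1 has {1,2,3,4,5,7,8,9}; box has {1,3,4,5,8,9} → only 6 remains.

6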